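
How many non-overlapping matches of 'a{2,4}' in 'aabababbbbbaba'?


Pattern 'a{2,4}' matches between 2 and 4 consecutive a's (greedy).
String: 'aabababbbbbaba'
Finding runs of a's and applying greedy matching:
  Run at pos 0: 'aa' (length 2)
  Run at pos 3: 'a' (length 1)
  Run at pos 5: 'a' (length 1)
  Run at pos 11: 'a' (length 1)
  Run at pos 13: 'a' (length 1)
Matches: ['aa']
Count: 1

1


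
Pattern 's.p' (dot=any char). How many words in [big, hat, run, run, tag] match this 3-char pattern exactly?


Pattern 's.p' means: starts with 's', any single char, ends with 'p'.
Checking each word (must be exactly 3 chars):
  'big' (len=3): no
  'hat' (len=3): no
  'run' (len=3): no
  'run' (len=3): no
  'tag' (len=3): no
Matching words: []
Total: 0

0


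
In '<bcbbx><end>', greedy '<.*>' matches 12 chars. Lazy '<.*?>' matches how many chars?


Greedy '<.*>' tries to match as MUCH as possible.
Lazy '<.*?>' tries to match as LITTLE as possible.

String: '<bcbbx><end>'
Greedy '<.*>' starts at first '<' and extends to the LAST '>': '<bcbbx><end>' (12 chars)
Lazy '<.*?>' starts at first '<' and stops at the FIRST '>': '<bcbbx>' (7 chars)

7


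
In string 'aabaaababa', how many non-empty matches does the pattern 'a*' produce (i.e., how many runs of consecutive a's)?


Pattern 'a*' matches zero or more a's. We want non-empty runs of consecutive a's.
String: 'aabaaababa'
Walking through the string to find runs of a's:
  Run 1: positions 0-1 -> 'aa'
  Run 2: positions 3-5 -> 'aaa'
  Run 3: positions 7-7 -> 'a'
  Run 4: positions 9-9 -> 'a'
Non-empty runs found: ['aa', 'aaa', 'a', 'a']
Count: 4

4


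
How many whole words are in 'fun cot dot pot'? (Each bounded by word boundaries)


Word boundaries (\b) mark the start/end of each word.
Text: 'fun cot dot pot'
Splitting by whitespace:
  Word 1: 'fun'
  Word 2: 'cot'
  Word 3: 'dot'
  Word 4: 'pot'
Total whole words: 4

4


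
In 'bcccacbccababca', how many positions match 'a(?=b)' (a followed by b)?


Lookahead 'a(?=b)' matches 'a' only when followed by 'b'.
String: 'bcccacbccababca'
Checking each position where char is 'a':
  pos 4: 'a' -> no (next='c')
  pos 9: 'a' -> MATCH (next='b')
  pos 11: 'a' -> MATCH (next='b')
Matching positions: [9, 11]
Count: 2

2


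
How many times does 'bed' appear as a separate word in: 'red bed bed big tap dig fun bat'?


Scanning each word for exact match 'bed':
  Word 1: 'red' -> no
  Word 2: 'bed' -> MATCH
  Word 3: 'bed' -> MATCH
  Word 4: 'big' -> no
  Word 5: 'tap' -> no
  Word 6: 'dig' -> no
  Word 7: 'fun' -> no
  Word 8: 'bat' -> no
Total matches: 2

2


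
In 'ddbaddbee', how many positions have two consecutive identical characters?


Looking for consecutive identical characters in 'ddbaddbee':
  pos 0-1: 'd' vs 'd' -> MATCH ('dd')
  pos 1-2: 'd' vs 'b' -> different
  pos 2-3: 'b' vs 'a' -> different
  pos 3-4: 'a' vs 'd' -> different
  pos 4-5: 'd' vs 'd' -> MATCH ('dd')
  pos 5-6: 'd' vs 'b' -> different
  pos 6-7: 'b' vs 'e' -> different
  pos 7-8: 'e' vs 'e' -> MATCH ('ee')
Consecutive identical pairs: ['dd', 'dd', 'ee']
Count: 3

3


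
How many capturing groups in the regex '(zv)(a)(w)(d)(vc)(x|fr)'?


To count capturing groups, count each '(' that starts a group.
Pattern: '(zv)(a)(w)(d)(vc)(x|fr)'
Walking through the pattern:
  Position 0: '(' -> group #1
  Position 4: '(' -> group #2
  Position 7: '(' -> group #3
  Position 10: '(' -> group #4
  Position 13: '(' -> group #5
  Position 17: '(' -> group #6
Total capturing groups: 6

6


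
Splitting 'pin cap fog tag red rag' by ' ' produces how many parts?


Splitting by ' ' breaks the string at each occurrence of the separator.
Text: 'pin cap fog tag red rag'
Parts after split:
  Part 1: 'pin'
  Part 2: 'cap'
  Part 3: 'fog'
  Part 4: 'tag'
  Part 5: 'red'
  Part 6: 'rag'
Total parts: 6

6


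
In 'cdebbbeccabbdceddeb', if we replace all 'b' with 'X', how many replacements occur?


re.sub('b', 'X', text) replaces every occurrence of 'b' with 'X'.
Text: 'cdebbbeccabbdceddeb'
Scanning for 'b':
  pos 3: 'b' -> replacement #1
  pos 4: 'b' -> replacement #2
  pos 5: 'b' -> replacement #3
  pos 10: 'b' -> replacement #4
  pos 11: 'b' -> replacement #5
  pos 18: 'b' -> replacement #6
Total replacements: 6

6


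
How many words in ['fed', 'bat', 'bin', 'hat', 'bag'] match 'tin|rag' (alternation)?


Alternation 'tin|rag' matches either 'tin' or 'rag'.
Checking each word:
  'fed' -> no
  'bat' -> no
  'bin' -> no
  'hat' -> no
  'bag' -> no
Matches: []
Count: 0

0


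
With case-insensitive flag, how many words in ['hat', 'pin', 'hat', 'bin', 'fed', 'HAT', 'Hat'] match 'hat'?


Case-insensitive matching: compare each word's lowercase form to 'hat'.
  'hat' -> lower='hat' -> MATCH
  'pin' -> lower='pin' -> no
  'hat' -> lower='hat' -> MATCH
  'bin' -> lower='bin' -> no
  'fed' -> lower='fed' -> no
  'HAT' -> lower='hat' -> MATCH
  'Hat' -> lower='hat' -> MATCH
Matches: ['hat', 'hat', 'HAT', 'Hat']
Count: 4

4


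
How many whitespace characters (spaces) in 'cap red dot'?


\s matches whitespace characters (spaces, tabs, etc.).
Text: 'cap red dot'
This text has 3 words separated by spaces.
Number of spaces = number of words - 1 = 3 - 1 = 2

2


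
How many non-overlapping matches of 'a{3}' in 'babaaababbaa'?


Pattern 'a{3}' matches exactly 3 consecutive a's (greedy, non-overlapping).
String: 'babaaababbaa'
Scanning for runs of a's:
  Run at pos 1: 'a' (length 1) -> 0 match(es)
  Run at pos 3: 'aaa' (length 3) -> 1 match(es)
  Run at pos 7: 'a' (length 1) -> 0 match(es)
  Run at pos 10: 'aa' (length 2) -> 0 match(es)
Matches found: ['aaa']
Total: 1

1


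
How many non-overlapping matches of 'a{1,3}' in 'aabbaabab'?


Pattern 'a{1,3}' matches between 1 and 3 consecutive a's (greedy).
String: 'aabbaabab'
Finding runs of a's and applying greedy matching:
  Run at pos 0: 'aa' (length 2)
  Run at pos 4: 'aa' (length 2)
  Run at pos 7: 'a' (length 1)
Matches: ['aa', 'aa', 'a']
Count: 3

3


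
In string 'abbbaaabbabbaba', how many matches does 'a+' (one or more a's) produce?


Pattern 'a+' matches one or more consecutive a's.
String: 'abbbaaabbabbaba'
Scanning for runs of a:
  Match 1: 'a' (length 1)
  Match 2: 'aaa' (length 3)
  Match 3: 'a' (length 1)
  Match 4: 'a' (length 1)
  Match 5: 'a' (length 1)
Total matches: 5

5


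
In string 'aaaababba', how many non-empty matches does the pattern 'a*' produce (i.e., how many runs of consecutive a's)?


Pattern 'a*' matches zero or more a's. We want non-empty runs of consecutive a's.
String: 'aaaababba'
Walking through the string to find runs of a's:
  Run 1: positions 0-3 -> 'aaaa'
  Run 2: positions 5-5 -> 'a'
  Run 3: positions 8-8 -> 'a'
Non-empty runs found: ['aaaa', 'a', 'a']
Count: 3

3


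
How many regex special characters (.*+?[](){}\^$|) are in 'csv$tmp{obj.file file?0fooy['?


Regex special characters are: . * + ? [ ] ( ) { } \ ^ $ |
Scanning 'csv$tmp{obj.file file?0fooy[':
  pos 3: '$' -> SPECIAL
  pos 7: '{' -> SPECIAL
  pos 11: '.' -> SPECIAL
  pos 21: '?' -> SPECIAL
  pos 27: '[' -> SPECIAL
Special chars found: ['$', '{', '.', '?', '[']
Total: 5

5


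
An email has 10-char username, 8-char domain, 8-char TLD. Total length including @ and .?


An email address has format: username@domain.tld
Username length: 10
'@' character: 1
Domain length: 8
'.' character: 1
TLD length: 8
Total = 10 + 1 + 8 + 1 + 8 = 28

28


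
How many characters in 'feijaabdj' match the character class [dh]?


Character class [dh] matches any of: {d, h}
Scanning string 'feijaabdj' character by character:
  pos 0: 'f' -> no
  pos 1: 'e' -> no
  pos 2: 'i' -> no
  pos 3: 'j' -> no
  pos 4: 'a' -> no
  pos 5: 'a' -> no
  pos 6: 'b' -> no
  pos 7: 'd' -> MATCH
  pos 8: 'j' -> no
Total matches: 1

1


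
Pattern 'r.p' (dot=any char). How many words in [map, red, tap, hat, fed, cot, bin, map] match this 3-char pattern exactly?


Pattern 'r.p' means: starts with 'r', any single char, ends with 'p'.
Checking each word (must be exactly 3 chars):
  'map' (len=3): no
  'red' (len=3): no
  'tap' (len=3): no
  'hat' (len=3): no
  'fed' (len=3): no
  'cot' (len=3): no
  'bin' (len=3): no
  'map' (len=3): no
Matching words: []
Total: 0

0


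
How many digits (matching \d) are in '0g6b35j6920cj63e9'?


\d matches any digit 0-9.
Scanning '0g6b35j6920cj63e9':
  pos 0: '0' -> DIGIT
  pos 2: '6' -> DIGIT
  pos 4: '3' -> DIGIT
  pos 5: '5' -> DIGIT
  pos 7: '6' -> DIGIT
  pos 8: '9' -> DIGIT
  pos 9: '2' -> DIGIT
  pos 10: '0' -> DIGIT
  pos 13: '6' -> DIGIT
  pos 14: '3' -> DIGIT
  pos 16: '9' -> DIGIT
Digits found: ['0', '6', '3', '5', '6', '9', '2', '0', '6', '3', '9']
Total: 11

11


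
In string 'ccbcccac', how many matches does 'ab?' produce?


Pattern 'ab?' matches 'a' optionally followed by 'b'.
String: 'ccbcccac'
Scanning left to right for 'a' then checking next char:
  Match 1: 'a' (a not followed by b)
Total matches: 1

1


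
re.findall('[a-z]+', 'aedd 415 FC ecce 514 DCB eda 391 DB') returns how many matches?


Pattern '[a-z]+' finds one or more lowercase letters.
Text: 'aedd 415 FC ecce 514 DCB eda 391 DB'
Scanning for matches:
  Match 1: 'aedd'
  Match 2: 'ecce'
  Match 3: 'eda'
Total matches: 3

3


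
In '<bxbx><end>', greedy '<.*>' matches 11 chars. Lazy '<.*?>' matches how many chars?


Greedy '<.*>' tries to match as MUCH as possible.
Lazy '<.*?>' tries to match as LITTLE as possible.

String: '<bxbx><end>'
Greedy '<.*>' starts at first '<' and extends to the LAST '>': '<bxbx><end>' (11 chars)
Lazy '<.*?>' starts at first '<' and stops at the FIRST '>': '<bxbx>' (6 chars)

6


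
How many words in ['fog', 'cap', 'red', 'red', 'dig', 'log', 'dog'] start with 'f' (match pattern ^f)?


Pattern ^f anchors to start of word. Check which words begin with 'f':
  'fog' -> MATCH (starts with 'f')
  'cap' -> no
  'red' -> no
  'red' -> no
  'dig' -> no
  'log' -> no
  'dog' -> no
Matching words: ['fog']
Count: 1

1


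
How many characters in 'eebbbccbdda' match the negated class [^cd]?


Negated class [^cd] matches any char NOT in {c, d}
Scanning 'eebbbccbdda':
  pos 0: 'e' -> MATCH
  pos 1: 'e' -> MATCH
  pos 2: 'b' -> MATCH
  pos 3: 'b' -> MATCH
  pos 4: 'b' -> MATCH
  pos 5: 'c' -> no (excluded)
  pos 6: 'c' -> no (excluded)
  pos 7: 'b' -> MATCH
  pos 8: 'd' -> no (excluded)
  pos 9: 'd' -> no (excluded)
  pos 10: 'a' -> MATCH
Total matches: 7

7


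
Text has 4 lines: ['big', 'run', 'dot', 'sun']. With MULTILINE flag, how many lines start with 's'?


With MULTILINE flag, ^ matches the start of each line.
Lines: ['big', 'run', 'dot', 'sun']
Checking which lines start with 's':
  Line 1: 'big' -> no
  Line 2: 'run' -> no
  Line 3: 'dot' -> no
  Line 4: 'sun' -> MATCH
Matching lines: ['sun']
Count: 1

1


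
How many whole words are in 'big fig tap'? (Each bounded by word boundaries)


Word boundaries (\b) mark the start/end of each word.
Text: 'big fig tap'
Splitting by whitespace:
  Word 1: 'big'
  Word 2: 'fig'
  Word 3: 'tap'
Total whole words: 3

3


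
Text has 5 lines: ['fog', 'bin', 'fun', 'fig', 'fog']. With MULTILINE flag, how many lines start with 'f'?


With MULTILINE flag, ^ matches the start of each line.
Lines: ['fog', 'bin', 'fun', 'fig', 'fog']
Checking which lines start with 'f':
  Line 1: 'fog' -> MATCH
  Line 2: 'bin' -> no
  Line 3: 'fun' -> MATCH
  Line 4: 'fig' -> MATCH
  Line 5: 'fog' -> MATCH
Matching lines: ['fog', 'fun', 'fig', 'fog']
Count: 4

4


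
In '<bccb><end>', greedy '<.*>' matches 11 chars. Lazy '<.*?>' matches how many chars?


Greedy '<.*>' tries to match as MUCH as possible.
Lazy '<.*?>' tries to match as LITTLE as possible.

String: '<bccb><end>'
Greedy '<.*>' starts at first '<' and extends to the LAST '>': '<bccb><end>' (11 chars)
Lazy '<.*?>' starts at first '<' and stops at the FIRST '>': '<bccb>' (6 chars)

6


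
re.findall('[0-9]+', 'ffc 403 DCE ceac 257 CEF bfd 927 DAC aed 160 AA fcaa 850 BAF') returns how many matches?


Pattern '[0-9]+' finds one or more digits.
Text: 'ffc 403 DCE ceac 257 CEF bfd 927 DAC aed 160 AA fcaa 850 BAF'
Scanning for matches:
  Match 1: '403'
  Match 2: '257'
  Match 3: '927'
  Match 4: '160'
  Match 5: '850'
Total matches: 5

5


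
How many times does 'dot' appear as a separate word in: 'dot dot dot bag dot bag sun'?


Scanning each word for exact match 'dot':
  Word 1: 'dot' -> MATCH
  Word 2: 'dot' -> MATCH
  Word 3: 'dot' -> MATCH
  Word 4: 'bag' -> no
  Word 5: 'dot' -> MATCH
  Word 6: 'bag' -> no
  Word 7: 'sun' -> no
Total matches: 4

4


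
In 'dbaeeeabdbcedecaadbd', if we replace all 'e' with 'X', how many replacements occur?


re.sub('e', 'X', text) replaces every occurrence of 'e' with 'X'.
Text: 'dbaeeeabdbcedecaadbd'
Scanning for 'e':
  pos 3: 'e' -> replacement #1
  pos 4: 'e' -> replacement #2
  pos 5: 'e' -> replacement #3
  pos 11: 'e' -> replacement #4
  pos 13: 'e' -> replacement #5
Total replacements: 5

5


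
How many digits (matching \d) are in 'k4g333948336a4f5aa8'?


\d matches any digit 0-9.
Scanning 'k4g333948336a4f5aa8':
  pos 1: '4' -> DIGIT
  pos 3: '3' -> DIGIT
  pos 4: '3' -> DIGIT
  pos 5: '3' -> DIGIT
  pos 6: '9' -> DIGIT
  pos 7: '4' -> DIGIT
  pos 8: '8' -> DIGIT
  pos 9: '3' -> DIGIT
  pos 10: '3' -> DIGIT
  pos 11: '6' -> DIGIT
  pos 13: '4' -> DIGIT
  pos 15: '5' -> DIGIT
  pos 18: '8' -> DIGIT
Digits found: ['4', '3', '3', '3', '9', '4', '8', '3', '3', '6', '4', '5', '8']
Total: 13

13


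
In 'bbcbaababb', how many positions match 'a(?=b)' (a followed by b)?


Lookahead 'a(?=b)' matches 'a' only when followed by 'b'.
String: 'bbcbaababb'
Checking each position where char is 'a':
  pos 4: 'a' -> no (next='a')
  pos 5: 'a' -> MATCH (next='b')
  pos 7: 'a' -> MATCH (next='b')
Matching positions: [5, 7]
Count: 2

2


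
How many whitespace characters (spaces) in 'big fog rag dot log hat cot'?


\s matches whitespace characters (spaces, tabs, etc.).
Text: 'big fog rag dot log hat cot'
This text has 7 words separated by spaces.
Number of spaces = number of words - 1 = 7 - 1 = 6

6


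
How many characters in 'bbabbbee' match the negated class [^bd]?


Negated class [^bd] matches any char NOT in {b, d}
Scanning 'bbabbbee':
  pos 0: 'b' -> no (excluded)
  pos 1: 'b' -> no (excluded)
  pos 2: 'a' -> MATCH
  pos 3: 'b' -> no (excluded)
  pos 4: 'b' -> no (excluded)
  pos 5: 'b' -> no (excluded)
  pos 6: 'e' -> MATCH
  pos 7: 'e' -> MATCH
Total matches: 3

3


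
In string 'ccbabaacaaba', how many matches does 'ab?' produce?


Pattern 'ab?' matches 'a' optionally followed by 'b'.
String: 'ccbabaacaaba'
Scanning left to right for 'a' then checking next char:
  Match 1: 'ab' (a followed by b)
  Match 2: 'a' (a not followed by b)
  Match 3: 'a' (a not followed by b)
  Match 4: 'a' (a not followed by b)
  Match 5: 'ab' (a followed by b)
  Match 6: 'a' (a not followed by b)
Total matches: 6

6


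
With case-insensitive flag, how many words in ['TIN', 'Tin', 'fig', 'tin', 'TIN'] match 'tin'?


Case-insensitive matching: compare each word's lowercase form to 'tin'.
  'TIN' -> lower='tin' -> MATCH
  'Tin' -> lower='tin' -> MATCH
  'fig' -> lower='fig' -> no
  'tin' -> lower='tin' -> MATCH
  'TIN' -> lower='tin' -> MATCH
Matches: ['TIN', 'Tin', 'tin', 'TIN']
Count: 4

4


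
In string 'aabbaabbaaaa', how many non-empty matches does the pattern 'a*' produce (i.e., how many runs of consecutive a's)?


Pattern 'a*' matches zero or more a's. We want non-empty runs of consecutive a's.
String: 'aabbaabbaaaa'
Walking through the string to find runs of a's:
  Run 1: positions 0-1 -> 'aa'
  Run 2: positions 4-5 -> 'aa'
  Run 3: positions 8-11 -> 'aaaa'
Non-empty runs found: ['aa', 'aa', 'aaaa']
Count: 3

3


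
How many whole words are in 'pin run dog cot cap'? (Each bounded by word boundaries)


Word boundaries (\b) mark the start/end of each word.
Text: 'pin run dog cot cap'
Splitting by whitespace:
  Word 1: 'pin'
  Word 2: 'run'
  Word 3: 'dog'
  Word 4: 'cot'
  Word 5: 'cap'
Total whole words: 5

5


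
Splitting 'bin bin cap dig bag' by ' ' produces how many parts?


Splitting by ' ' breaks the string at each occurrence of the separator.
Text: 'bin bin cap dig bag'
Parts after split:
  Part 1: 'bin'
  Part 2: 'bin'
  Part 3: 'cap'
  Part 4: 'dig'
  Part 5: 'bag'
Total parts: 5

5


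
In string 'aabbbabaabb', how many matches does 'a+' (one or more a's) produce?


Pattern 'a+' matches one or more consecutive a's.
String: 'aabbbabaabb'
Scanning for runs of a:
  Match 1: 'aa' (length 2)
  Match 2: 'a' (length 1)
  Match 3: 'aa' (length 2)
Total matches: 3

3


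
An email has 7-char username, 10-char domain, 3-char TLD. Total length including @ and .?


An email address has format: username@domain.tld
Username length: 7
'@' character: 1
Domain length: 10
'.' character: 1
TLD length: 3
Total = 7 + 1 + 10 + 1 + 3 = 22

22


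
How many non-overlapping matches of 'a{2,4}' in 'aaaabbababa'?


Pattern 'a{2,4}' matches between 2 and 4 consecutive a's (greedy).
String: 'aaaabbababa'
Finding runs of a's and applying greedy matching:
  Run at pos 0: 'aaaa' (length 4)
  Run at pos 6: 'a' (length 1)
  Run at pos 8: 'a' (length 1)
  Run at pos 10: 'a' (length 1)
Matches: ['aaaa']
Count: 1

1


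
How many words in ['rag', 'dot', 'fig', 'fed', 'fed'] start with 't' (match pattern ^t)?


Pattern ^t anchors to start of word. Check which words begin with 't':
  'rag' -> no
  'dot' -> no
  'fig' -> no
  'fed' -> no
  'fed' -> no
Matching words: []
Count: 0

0


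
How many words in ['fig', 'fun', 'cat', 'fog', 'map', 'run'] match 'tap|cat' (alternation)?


Alternation 'tap|cat' matches either 'tap' or 'cat'.
Checking each word:
  'fig' -> no
  'fun' -> no
  'cat' -> MATCH
  'fog' -> no
  'map' -> no
  'run' -> no
Matches: ['cat']
Count: 1

1


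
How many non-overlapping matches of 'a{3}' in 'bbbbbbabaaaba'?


Pattern 'a{3}' matches exactly 3 consecutive a's (greedy, non-overlapping).
String: 'bbbbbbabaaaba'
Scanning for runs of a's:
  Run at pos 6: 'a' (length 1) -> 0 match(es)
  Run at pos 8: 'aaa' (length 3) -> 1 match(es)
  Run at pos 12: 'a' (length 1) -> 0 match(es)
Matches found: ['aaa']
Total: 1

1


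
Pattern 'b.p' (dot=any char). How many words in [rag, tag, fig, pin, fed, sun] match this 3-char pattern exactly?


Pattern 'b.p' means: starts with 'b', any single char, ends with 'p'.
Checking each word (must be exactly 3 chars):
  'rag' (len=3): no
  'tag' (len=3): no
  'fig' (len=3): no
  'pin' (len=3): no
  'fed' (len=3): no
  'sun' (len=3): no
Matching words: []
Total: 0

0


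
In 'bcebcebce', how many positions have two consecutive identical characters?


Looking for consecutive identical characters in 'bcebcebce':
  pos 0-1: 'b' vs 'c' -> different
  pos 1-2: 'c' vs 'e' -> different
  pos 2-3: 'e' vs 'b' -> different
  pos 3-4: 'b' vs 'c' -> different
  pos 4-5: 'c' vs 'e' -> different
  pos 5-6: 'e' vs 'b' -> different
  pos 6-7: 'b' vs 'c' -> different
  pos 7-8: 'c' vs 'e' -> different
Consecutive identical pairs: []
Count: 0

0


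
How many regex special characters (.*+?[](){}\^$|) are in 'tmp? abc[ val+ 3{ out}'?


Regex special characters are: . * + ? [ ] ( ) { } \ ^ $ |
Scanning 'tmp? abc[ val+ 3{ out}':
  pos 3: '?' -> SPECIAL
  pos 8: '[' -> SPECIAL
  pos 13: '+' -> SPECIAL
  pos 16: '{' -> SPECIAL
  pos 21: '}' -> SPECIAL
Special chars found: ['?', '[', '+', '{', '}']
Total: 5

5


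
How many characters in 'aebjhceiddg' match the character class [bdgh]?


Character class [bdgh] matches any of: {b, d, g, h}
Scanning string 'aebjhceiddg' character by character:
  pos 0: 'a' -> no
  pos 1: 'e' -> no
  pos 2: 'b' -> MATCH
  pos 3: 'j' -> no
  pos 4: 'h' -> MATCH
  pos 5: 'c' -> no
  pos 6: 'e' -> no
  pos 7: 'i' -> no
  pos 8: 'd' -> MATCH
  pos 9: 'd' -> MATCH
  pos 10: 'g' -> MATCH
Total matches: 5

5


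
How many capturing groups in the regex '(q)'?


To count capturing groups, count each '(' that starts a group.
Pattern: '(q)'
Walking through the pattern:
  Position 0: '(' -> group #1
Total capturing groups: 1

1


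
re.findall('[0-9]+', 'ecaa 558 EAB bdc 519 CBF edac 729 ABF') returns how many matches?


Pattern '[0-9]+' finds one or more digits.
Text: 'ecaa 558 EAB bdc 519 CBF edac 729 ABF'
Scanning for matches:
  Match 1: '558'
  Match 2: '519'
  Match 3: '729'
Total matches: 3

3


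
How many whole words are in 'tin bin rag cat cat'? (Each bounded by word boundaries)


Word boundaries (\b) mark the start/end of each word.
Text: 'tin bin rag cat cat'
Splitting by whitespace:
  Word 1: 'tin'
  Word 2: 'bin'
  Word 3: 'rag'
  Word 4: 'cat'
  Word 5: 'cat'
Total whole words: 5

5


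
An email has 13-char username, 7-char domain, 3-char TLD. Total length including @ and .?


An email address has format: username@domain.tld
Username length: 13
'@' character: 1
Domain length: 7
'.' character: 1
TLD length: 3
Total = 13 + 1 + 7 + 1 + 3 = 25

25


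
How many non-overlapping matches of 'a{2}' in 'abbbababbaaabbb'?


Pattern 'a{2}' matches exactly 2 consecutive a's (greedy, non-overlapping).
String: 'abbbababbaaabbb'
Scanning for runs of a's:
  Run at pos 0: 'a' (length 1) -> 0 match(es)
  Run at pos 4: 'a' (length 1) -> 0 match(es)
  Run at pos 6: 'a' (length 1) -> 0 match(es)
  Run at pos 9: 'aaa' (length 3) -> 1 match(es)
Matches found: ['aa']
Total: 1

1


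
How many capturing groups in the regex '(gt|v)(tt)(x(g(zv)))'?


To count capturing groups, count each '(' that starts a group.
Pattern: '(gt|v)(tt)(x(g(zv)))'
Walking through the pattern:
  Position 0: '(' -> group #1
  Position 6: '(' -> group #2
  Position 10: '(' -> group #3
  Position 12: '(' -> group #4
  Position 14: '(' -> group #5
Total capturing groups: 5

5


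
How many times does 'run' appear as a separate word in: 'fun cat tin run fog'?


Scanning each word for exact match 'run':
  Word 1: 'fun' -> no
  Word 2: 'cat' -> no
  Word 3: 'tin' -> no
  Word 4: 'run' -> MATCH
  Word 5: 'fog' -> no
Total matches: 1

1


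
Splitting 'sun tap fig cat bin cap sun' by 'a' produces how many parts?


Splitting by 'a' breaks the string at each occurrence of the separator.
Text: 'sun tap fig cat bin cap sun'
Parts after split:
  Part 1: 'sun t'
  Part 2: 'p fig c'
  Part 3: 't bin c'
  Part 4: 'p sun'
Total parts: 4

4


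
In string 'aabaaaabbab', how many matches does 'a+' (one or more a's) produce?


Pattern 'a+' matches one or more consecutive a's.
String: 'aabaaaabbab'
Scanning for runs of a:
  Match 1: 'aa' (length 2)
  Match 2: 'aaaa' (length 4)
  Match 3: 'a' (length 1)
Total matches: 3

3


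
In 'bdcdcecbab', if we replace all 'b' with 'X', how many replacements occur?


re.sub('b', 'X', text) replaces every occurrence of 'b' with 'X'.
Text: 'bdcdcecbab'
Scanning for 'b':
  pos 0: 'b' -> replacement #1
  pos 7: 'b' -> replacement #2
  pos 9: 'b' -> replacement #3
Total replacements: 3

3


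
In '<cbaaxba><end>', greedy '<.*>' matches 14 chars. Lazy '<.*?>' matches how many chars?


Greedy '<.*>' tries to match as MUCH as possible.
Lazy '<.*?>' tries to match as LITTLE as possible.

String: '<cbaaxba><end>'
Greedy '<.*>' starts at first '<' and extends to the LAST '>': '<cbaaxba><end>' (14 chars)
Lazy '<.*?>' starts at first '<' and stops at the FIRST '>': '<cbaaxba>' (9 chars)

9


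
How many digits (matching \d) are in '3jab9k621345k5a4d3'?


\d matches any digit 0-9.
Scanning '3jab9k621345k5a4d3':
  pos 0: '3' -> DIGIT
  pos 4: '9' -> DIGIT
  pos 6: '6' -> DIGIT
  pos 7: '2' -> DIGIT
  pos 8: '1' -> DIGIT
  pos 9: '3' -> DIGIT
  pos 10: '4' -> DIGIT
  pos 11: '5' -> DIGIT
  pos 13: '5' -> DIGIT
  pos 15: '4' -> DIGIT
  pos 17: '3' -> DIGIT
Digits found: ['3', '9', '6', '2', '1', '3', '4', '5', '5', '4', '3']
Total: 11

11


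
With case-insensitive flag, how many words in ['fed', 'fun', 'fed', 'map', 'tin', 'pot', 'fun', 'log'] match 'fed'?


Case-insensitive matching: compare each word's lowercase form to 'fed'.
  'fed' -> lower='fed' -> MATCH
  'fun' -> lower='fun' -> no
  'fed' -> lower='fed' -> MATCH
  'map' -> lower='map' -> no
  'tin' -> lower='tin' -> no
  'pot' -> lower='pot' -> no
  'fun' -> lower='fun' -> no
  'log' -> lower='log' -> no
Matches: ['fed', 'fed']
Count: 2

2


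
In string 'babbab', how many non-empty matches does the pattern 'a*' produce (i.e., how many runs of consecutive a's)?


Pattern 'a*' matches zero or more a's. We want non-empty runs of consecutive a's.
String: 'babbab'
Walking through the string to find runs of a's:
  Run 1: positions 1-1 -> 'a'
  Run 2: positions 4-4 -> 'a'
Non-empty runs found: ['a', 'a']
Count: 2

2


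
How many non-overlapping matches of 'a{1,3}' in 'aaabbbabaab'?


Pattern 'a{1,3}' matches between 1 and 3 consecutive a's (greedy).
String: 'aaabbbabaab'
Finding runs of a's and applying greedy matching:
  Run at pos 0: 'aaa' (length 3)
  Run at pos 6: 'a' (length 1)
  Run at pos 8: 'aa' (length 2)
Matches: ['aaa', 'a', 'aa']
Count: 3

3


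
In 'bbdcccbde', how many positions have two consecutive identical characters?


Looking for consecutive identical characters in 'bbdcccbde':
  pos 0-1: 'b' vs 'b' -> MATCH ('bb')
  pos 1-2: 'b' vs 'd' -> different
  pos 2-3: 'd' vs 'c' -> different
  pos 3-4: 'c' vs 'c' -> MATCH ('cc')
  pos 4-5: 'c' vs 'c' -> MATCH ('cc')
  pos 5-6: 'c' vs 'b' -> different
  pos 6-7: 'b' vs 'd' -> different
  pos 7-8: 'd' vs 'e' -> different
Consecutive identical pairs: ['bb', 'cc', 'cc']
Count: 3

3


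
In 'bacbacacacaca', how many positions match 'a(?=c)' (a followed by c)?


Lookahead 'a(?=c)' matches 'a' only when followed by 'c'.
String: 'bacbacacacaca'
Checking each position where char is 'a':
  pos 1: 'a' -> MATCH (next='c')
  pos 4: 'a' -> MATCH (next='c')
  pos 6: 'a' -> MATCH (next='c')
  pos 8: 'a' -> MATCH (next='c')
  pos 10: 'a' -> MATCH (next='c')
Matching positions: [1, 4, 6, 8, 10]
Count: 5

5


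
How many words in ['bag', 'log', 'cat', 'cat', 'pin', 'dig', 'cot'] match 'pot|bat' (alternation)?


Alternation 'pot|bat' matches either 'pot' or 'bat'.
Checking each word:
  'bag' -> no
  'log' -> no
  'cat' -> no
  'cat' -> no
  'pin' -> no
  'dig' -> no
  'cot' -> no
Matches: []
Count: 0

0


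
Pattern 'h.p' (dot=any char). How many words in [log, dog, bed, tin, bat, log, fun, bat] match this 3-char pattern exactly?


Pattern 'h.p' means: starts with 'h', any single char, ends with 'p'.
Checking each word (must be exactly 3 chars):
  'log' (len=3): no
  'dog' (len=3): no
  'bed' (len=3): no
  'tin' (len=3): no
  'bat' (len=3): no
  'log' (len=3): no
  'fun' (len=3): no
  'bat' (len=3): no
Matching words: []
Total: 0

0


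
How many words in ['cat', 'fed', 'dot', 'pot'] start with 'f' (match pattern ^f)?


Pattern ^f anchors to start of word. Check which words begin with 'f':
  'cat' -> no
  'fed' -> MATCH (starts with 'f')
  'dot' -> no
  'pot' -> no
Matching words: ['fed']
Count: 1

1


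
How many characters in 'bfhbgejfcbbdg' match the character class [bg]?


Character class [bg] matches any of: {b, g}
Scanning string 'bfhbgejfcbbdg' character by character:
  pos 0: 'b' -> MATCH
  pos 1: 'f' -> no
  pos 2: 'h' -> no
  pos 3: 'b' -> MATCH
  pos 4: 'g' -> MATCH
  pos 5: 'e' -> no
  pos 6: 'j' -> no
  pos 7: 'f' -> no
  pos 8: 'c' -> no
  pos 9: 'b' -> MATCH
  pos 10: 'b' -> MATCH
  pos 11: 'd' -> no
  pos 12: 'g' -> MATCH
Total matches: 6

6


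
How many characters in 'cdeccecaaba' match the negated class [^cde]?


Negated class [^cde] matches any char NOT in {c, d, e}
Scanning 'cdeccecaaba':
  pos 0: 'c' -> no (excluded)
  pos 1: 'd' -> no (excluded)
  pos 2: 'e' -> no (excluded)
  pos 3: 'c' -> no (excluded)
  pos 4: 'c' -> no (excluded)
  pos 5: 'e' -> no (excluded)
  pos 6: 'c' -> no (excluded)
  pos 7: 'a' -> MATCH
  pos 8: 'a' -> MATCH
  pos 9: 'b' -> MATCH
  pos 10: 'a' -> MATCH
Total matches: 4

4


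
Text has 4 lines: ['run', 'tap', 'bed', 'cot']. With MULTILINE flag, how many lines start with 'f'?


With MULTILINE flag, ^ matches the start of each line.
Lines: ['run', 'tap', 'bed', 'cot']
Checking which lines start with 'f':
  Line 1: 'run' -> no
  Line 2: 'tap' -> no
  Line 3: 'bed' -> no
  Line 4: 'cot' -> no
Matching lines: []
Count: 0

0


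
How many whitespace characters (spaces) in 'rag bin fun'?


\s matches whitespace characters (spaces, tabs, etc.).
Text: 'rag bin fun'
This text has 3 words separated by spaces.
Number of spaces = number of words - 1 = 3 - 1 = 2

2


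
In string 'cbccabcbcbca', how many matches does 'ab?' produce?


Pattern 'ab?' matches 'a' optionally followed by 'b'.
String: 'cbccabcbcbca'
Scanning left to right for 'a' then checking next char:
  Match 1: 'ab' (a followed by b)
  Match 2: 'a' (a not followed by b)
Total matches: 2

2


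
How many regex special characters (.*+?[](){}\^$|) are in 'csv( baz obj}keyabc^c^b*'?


Regex special characters are: . * + ? [ ] ( ) { } \ ^ $ |
Scanning 'csv( baz obj}keyabc^c^b*':
  pos 3: '(' -> SPECIAL
  pos 12: '}' -> SPECIAL
  pos 19: '^' -> SPECIAL
  pos 21: '^' -> SPECIAL
  pos 23: '*' -> SPECIAL
Special chars found: ['(', '}', '^', '^', '*']
Total: 5

5


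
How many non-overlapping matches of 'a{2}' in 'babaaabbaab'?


Pattern 'a{2}' matches exactly 2 consecutive a's (greedy, non-overlapping).
String: 'babaaabbaab'
Scanning for runs of a's:
  Run at pos 1: 'a' (length 1) -> 0 match(es)
  Run at pos 3: 'aaa' (length 3) -> 1 match(es)
  Run at pos 8: 'aa' (length 2) -> 1 match(es)
Matches found: ['aa', 'aa']
Total: 2

2


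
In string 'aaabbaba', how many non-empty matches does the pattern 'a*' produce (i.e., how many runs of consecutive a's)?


Pattern 'a*' matches zero or more a's. We want non-empty runs of consecutive a's.
String: 'aaabbaba'
Walking through the string to find runs of a's:
  Run 1: positions 0-2 -> 'aaa'
  Run 2: positions 5-5 -> 'a'
  Run 3: positions 7-7 -> 'a'
Non-empty runs found: ['aaa', 'a', 'a']
Count: 3

3


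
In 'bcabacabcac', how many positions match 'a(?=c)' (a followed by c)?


Lookahead 'a(?=c)' matches 'a' only when followed by 'c'.
String: 'bcabacabcac'
Checking each position where char is 'a':
  pos 2: 'a' -> no (next='b')
  pos 4: 'a' -> MATCH (next='c')
  pos 6: 'a' -> no (next='b')
  pos 9: 'a' -> MATCH (next='c')
Matching positions: [4, 9]
Count: 2

2


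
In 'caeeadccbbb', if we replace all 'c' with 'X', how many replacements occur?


re.sub('c', 'X', text) replaces every occurrence of 'c' with 'X'.
Text: 'caeeadccbbb'
Scanning for 'c':
  pos 0: 'c' -> replacement #1
  pos 6: 'c' -> replacement #2
  pos 7: 'c' -> replacement #3
Total replacements: 3

3


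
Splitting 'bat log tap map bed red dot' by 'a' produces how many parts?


Splitting by 'a' breaks the string at each occurrence of the separator.
Text: 'bat log tap map bed red dot'
Parts after split:
  Part 1: 'b'
  Part 2: 't log t'
  Part 3: 'p m'
  Part 4: 'p bed red dot'
Total parts: 4

4


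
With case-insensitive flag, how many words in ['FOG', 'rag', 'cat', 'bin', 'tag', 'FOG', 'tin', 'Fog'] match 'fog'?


Case-insensitive matching: compare each word's lowercase form to 'fog'.
  'FOG' -> lower='fog' -> MATCH
  'rag' -> lower='rag' -> no
  'cat' -> lower='cat' -> no
  'bin' -> lower='bin' -> no
  'tag' -> lower='tag' -> no
  'FOG' -> lower='fog' -> MATCH
  'tin' -> lower='tin' -> no
  'Fog' -> lower='fog' -> MATCH
Matches: ['FOG', 'FOG', 'Fog']
Count: 3

3


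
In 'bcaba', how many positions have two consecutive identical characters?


Looking for consecutive identical characters in 'bcaba':
  pos 0-1: 'b' vs 'c' -> different
  pos 1-2: 'c' vs 'a' -> different
  pos 2-3: 'a' vs 'b' -> different
  pos 3-4: 'b' vs 'a' -> different
Consecutive identical pairs: []
Count: 0

0


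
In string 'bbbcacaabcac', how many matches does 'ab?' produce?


Pattern 'ab?' matches 'a' optionally followed by 'b'.
String: 'bbbcacaabcac'
Scanning left to right for 'a' then checking next char:
  Match 1: 'a' (a not followed by b)
  Match 2: 'a' (a not followed by b)
  Match 3: 'ab' (a followed by b)
  Match 4: 'a' (a not followed by b)
Total matches: 4

4


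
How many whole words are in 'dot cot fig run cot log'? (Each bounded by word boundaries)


Word boundaries (\b) mark the start/end of each word.
Text: 'dot cot fig run cot log'
Splitting by whitespace:
  Word 1: 'dot'
  Word 2: 'cot'
  Word 3: 'fig'
  Word 4: 'run'
  Word 5: 'cot'
  Word 6: 'log'
Total whole words: 6

6


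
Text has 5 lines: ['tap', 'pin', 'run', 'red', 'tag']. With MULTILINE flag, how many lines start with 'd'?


With MULTILINE flag, ^ matches the start of each line.
Lines: ['tap', 'pin', 'run', 'red', 'tag']
Checking which lines start with 'd':
  Line 1: 'tap' -> no
  Line 2: 'pin' -> no
  Line 3: 'run' -> no
  Line 4: 'red' -> no
  Line 5: 'tag' -> no
Matching lines: []
Count: 0

0


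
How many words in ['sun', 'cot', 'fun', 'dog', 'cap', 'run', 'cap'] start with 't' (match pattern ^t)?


Pattern ^t anchors to start of word. Check which words begin with 't':
  'sun' -> no
  'cot' -> no
  'fun' -> no
  'dog' -> no
  'cap' -> no
  'run' -> no
  'cap' -> no
Matching words: []
Count: 0

0


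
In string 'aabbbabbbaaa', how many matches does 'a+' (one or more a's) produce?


Pattern 'a+' matches one or more consecutive a's.
String: 'aabbbabbbaaa'
Scanning for runs of a:
  Match 1: 'aa' (length 2)
  Match 2: 'a' (length 1)
  Match 3: 'aaa' (length 3)
Total matches: 3

3


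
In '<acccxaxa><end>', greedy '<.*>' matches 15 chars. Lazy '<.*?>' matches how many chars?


Greedy '<.*>' tries to match as MUCH as possible.
Lazy '<.*?>' tries to match as LITTLE as possible.

String: '<acccxaxa><end>'
Greedy '<.*>' starts at first '<' and extends to the LAST '>': '<acccxaxa><end>' (15 chars)
Lazy '<.*?>' starts at first '<' and stops at the FIRST '>': '<acccxaxa>' (10 chars)

10


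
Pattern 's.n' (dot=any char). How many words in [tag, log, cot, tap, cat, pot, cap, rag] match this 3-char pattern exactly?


Pattern 's.n' means: starts with 's', any single char, ends with 'n'.
Checking each word (must be exactly 3 chars):
  'tag' (len=3): no
  'log' (len=3): no
  'cot' (len=3): no
  'tap' (len=3): no
  'cat' (len=3): no
  'pot' (len=3): no
  'cap' (len=3): no
  'rag' (len=3): no
Matching words: []
Total: 0

0


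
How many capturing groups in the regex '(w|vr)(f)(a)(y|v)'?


To count capturing groups, count each '(' that starts a group.
Pattern: '(w|vr)(f)(a)(y|v)'
Walking through the pattern:
  Position 0: '(' -> group #1
  Position 6: '(' -> group #2
  Position 9: '(' -> group #3
  Position 12: '(' -> group #4
Total capturing groups: 4

4


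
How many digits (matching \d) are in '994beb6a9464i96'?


\d matches any digit 0-9.
Scanning '994beb6a9464i96':
  pos 0: '9' -> DIGIT
  pos 1: '9' -> DIGIT
  pos 2: '4' -> DIGIT
  pos 6: '6' -> DIGIT
  pos 8: '9' -> DIGIT
  pos 9: '4' -> DIGIT
  pos 10: '6' -> DIGIT
  pos 11: '4' -> DIGIT
  pos 13: '9' -> DIGIT
  pos 14: '6' -> DIGIT
Digits found: ['9', '9', '4', '6', '9', '4', '6', '4', '9', '6']
Total: 10

10


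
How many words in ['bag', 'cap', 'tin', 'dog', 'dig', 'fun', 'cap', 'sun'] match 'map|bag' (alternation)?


Alternation 'map|bag' matches either 'map' or 'bag'.
Checking each word:
  'bag' -> MATCH
  'cap' -> no
  'tin' -> no
  'dog' -> no
  'dig' -> no
  'fun' -> no
  'cap' -> no
  'sun' -> no
Matches: ['bag']
Count: 1

1


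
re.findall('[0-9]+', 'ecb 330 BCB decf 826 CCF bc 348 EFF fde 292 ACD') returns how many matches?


Pattern '[0-9]+' finds one or more digits.
Text: 'ecb 330 BCB decf 826 CCF bc 348 EFF fde 292 ACD'
Scanning for matches:
  Match 1: '330'
  Match 2: '826'
  Match 3: '348'
  Match 4: '292'
Total matches: 4

4


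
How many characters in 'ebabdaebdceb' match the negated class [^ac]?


Negated class [^ac] matches any char NOT in {a, c}
Scanning 'ebabdaebdceb':
  pos 0: 'e' -> MATCH
  pos 1: 'b' -> MATCH
  pos 2: 'a' -> no (excluded)
  pos 3: 'b' -> MATCH
  pos 4: 'd' -> MATCH
  pos 5: 'a' -> no (excluded)
  pos 6: 'e' -> MATCH
  pos 7: 'b' -> MATCH
  pos 8: 'd' -> MATCH
  pos 9: 'c' -> no (excluded)
  pos 10: 'e' -> MATCH
  pos 11: 'b' -> MATCH
Total matches: 9

9


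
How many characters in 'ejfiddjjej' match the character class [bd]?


Character class [bd] matches any of: {b, d}
Scanning string 'ejfiddjjej' character by character:
  pos 0: 'e' -> no
  pos 1: 'j' -> no
  pos 2: 'f' -> no
  pos 3: 'i' -> no
  pos 4: 'd' -> MATCH
  pos 5: 'd' -> MATCH
  pos 6: 'j' -> no
  pos 7: 'j' -> no
  pos 8: 'e' -> no
  pos 9: 'j' -> no
Total matches: 2

2


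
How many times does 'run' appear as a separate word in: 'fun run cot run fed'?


Scanning each word for exact match 'run':
  Word 1: 'fun' -> no
  Word 2: 'run' -> MATCH
  Word 3: 'cot' -> no
  Word 4: 'run' -> MATCH
  Word 5: 'fed' -> no
Total matches: 2

2


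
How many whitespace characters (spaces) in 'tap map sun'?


\s matches whitespace characters (spaces, tabs, etc.).
Text: 'tap map sun'
This text has 3 words separated by spaces.
Number of spaces = number of words - 1 = 3 - 1 = 2

2


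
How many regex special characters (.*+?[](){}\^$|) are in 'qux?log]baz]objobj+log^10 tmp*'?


Regex special characters are: . * + ? [ ] ( ) { } \ ^ $ |
Scanning 'qux?log]baz]objobj+log^10 tmp*':
  pos 3: '?' -> SPECIAL
  pos 7: ']' -> SPECIAL
  pos 11: ']' -> SPECIAL
  pos 18: '+' -> SPECIAL
  pos 22: '^' -> SPECIAL
  pos 29: '*' -> SPECIAL
Special chars found: ['?', ']', ']', '+', '^', '*']
Total: 6

6


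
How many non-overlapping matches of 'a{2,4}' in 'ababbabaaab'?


Pattern 'a{2,4}' matches between 2 and 4 consecutive a's (greedy).
String: 'ababbabaaab'
Finding runs of a's and applying greedy matching:
  Run at pos 0: 'a' (length 1)
  Run at pos 2: 'a' (length 1)
  Run at pos 5: 'a' (length 1)
  Run at pos 7: 'aaa' (length 3)
Matches: ['aaa']
Count: 1

1


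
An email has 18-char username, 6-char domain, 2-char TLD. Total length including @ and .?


An email address has format: username@domain.tld
Username length: 18
'@' character: 1
Domain length: 6
'.' character: 1
TLD length: 2
Total = 18 + 1 + 6 + 1 + 2 = 28

28


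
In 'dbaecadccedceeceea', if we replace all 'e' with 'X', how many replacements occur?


re.sub('e', 'X', text) replaces every occurrence of 'e' with 'X'.
Text: 'dbaecadccedceeceea'
Scanning for 'e':
  pos 3: 'e' -> replacement #1
  pos 9: 'e' -> replacement #2
  pos 12: 'e' -> replacement #3
  pos 13: 'e' -> replacement #4
  pos 15: 'e' -> replacement #5
  pos 16: 'e' -> replacement #6
Total replacements: 6

6


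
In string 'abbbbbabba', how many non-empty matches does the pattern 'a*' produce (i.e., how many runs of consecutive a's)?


Pattern 'a*' matches zero or more a's. We want non-empty runs of consecutive a's.
String: 'abbbbbabba'
Walking through the string to find runs of a's:
  Run 1: positions 0-0 -> 'a'
  Run 2: positions 6-6 -> 'a'
  Run 3: positions 9-9 -> 'a'
Non-empty runs found: ['a', 'a', 'a']
Count: 3

3


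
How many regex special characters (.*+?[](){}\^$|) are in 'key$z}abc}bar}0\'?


Regex special characters are: . * + ? [ ] ( ) { } \ ^ $ |
Scanning 'key$z}abc}bar}0\':
  pos 3: '$' -> SPECIAL
  pos 5: '}' -> SPECIAL
  pos 9: '}' -> SPECIAL
  pos 13: '}' -> SPECIAL
  pos 15: '\' -> SPECIAL
Special chars found: ['$', '}', '}', '}', '\\']
Total: 5

5


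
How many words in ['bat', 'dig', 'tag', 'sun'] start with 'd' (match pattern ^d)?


Pattern ^d anchors to start of word. Check which words begin with 'd':
  'bat' -> no
  'dig' -> MATCH (starts with 'd')
  'tag' -> no
  'sun' -> no
Matching words: ['dig']
Count: 1

1


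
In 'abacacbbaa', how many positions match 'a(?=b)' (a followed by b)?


Lookahead 'a(?=b)' matches 'a' only when followed by 'b'.
String: 'abacacbbaa'
Checking each position where char is 'a':
  pos 0: 'a' -> MATCH (next='b')
  pos 2: 'a' -> no (next='c')
  pos 4: 'a' -> no (next='c')
  pos 8: 'a' -> no (next='a')
Matching positions: [0]
Count: 1

1
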